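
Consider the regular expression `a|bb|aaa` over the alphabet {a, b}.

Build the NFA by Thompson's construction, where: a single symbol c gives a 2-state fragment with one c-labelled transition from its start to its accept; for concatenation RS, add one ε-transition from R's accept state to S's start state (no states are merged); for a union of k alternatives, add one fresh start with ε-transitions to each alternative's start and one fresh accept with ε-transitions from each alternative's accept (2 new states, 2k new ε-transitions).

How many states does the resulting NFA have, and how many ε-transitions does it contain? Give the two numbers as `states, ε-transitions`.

14, 9

Recursing over subexpressions:
Each of the 6 symbol leaves contributes 2 states and 0 ε-transitions.
  bb = 4 states, 1 ε-transition
  aaa = 6 states, 2 ε-transitions
  a|bb|aaa = 14 states, 9 ε-transitions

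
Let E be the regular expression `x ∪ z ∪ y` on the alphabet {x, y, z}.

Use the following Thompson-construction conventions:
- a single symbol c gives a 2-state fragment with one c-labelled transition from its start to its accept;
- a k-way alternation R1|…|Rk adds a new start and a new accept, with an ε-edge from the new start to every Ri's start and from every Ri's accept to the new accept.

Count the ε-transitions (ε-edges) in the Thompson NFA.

Building bottom-up:
Each of the 3 symbol leaves contributes 0 ε-transitions.
  x ∪ z ∪ y — 6 ε-transitions

6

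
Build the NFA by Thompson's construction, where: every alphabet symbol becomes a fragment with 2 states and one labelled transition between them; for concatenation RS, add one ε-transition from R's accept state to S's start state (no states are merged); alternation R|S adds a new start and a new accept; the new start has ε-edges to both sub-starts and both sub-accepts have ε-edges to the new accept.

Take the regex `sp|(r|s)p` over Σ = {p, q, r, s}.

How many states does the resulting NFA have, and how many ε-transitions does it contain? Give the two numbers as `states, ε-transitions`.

By structural recursion:
Each of the 5 symbol leaves contributes 2 states and 0 ε-transitions.
  sp : 4 states, 1 ε-transition
  r|s : 6 states, 4 ε-transitions
  (r|s)p : 8 states, 5 ε-transitions
  sp|(r|s)p : 14 states, 10 ε-transitions

14, 10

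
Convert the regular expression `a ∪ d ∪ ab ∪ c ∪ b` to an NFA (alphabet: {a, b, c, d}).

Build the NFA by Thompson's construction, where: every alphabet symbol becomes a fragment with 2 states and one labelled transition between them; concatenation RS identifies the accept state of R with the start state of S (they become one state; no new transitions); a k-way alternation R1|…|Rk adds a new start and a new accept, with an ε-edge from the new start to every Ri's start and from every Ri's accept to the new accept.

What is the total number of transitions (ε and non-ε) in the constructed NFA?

16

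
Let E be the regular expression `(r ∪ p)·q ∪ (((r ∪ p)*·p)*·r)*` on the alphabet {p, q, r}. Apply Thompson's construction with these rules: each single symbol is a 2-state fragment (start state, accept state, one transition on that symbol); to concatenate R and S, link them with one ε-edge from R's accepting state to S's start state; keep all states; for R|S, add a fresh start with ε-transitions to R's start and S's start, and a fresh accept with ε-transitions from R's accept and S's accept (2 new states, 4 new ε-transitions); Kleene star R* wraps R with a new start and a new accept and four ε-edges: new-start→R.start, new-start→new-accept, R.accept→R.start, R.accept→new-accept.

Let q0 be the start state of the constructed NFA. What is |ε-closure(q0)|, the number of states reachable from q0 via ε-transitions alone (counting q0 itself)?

Let C(F) = |ε-closure(F.start)| within fragment F, and note whether F accepts ε. Symbol fragments have C = 1 and do not accept ε. Then:
  r ∪ p — new start ε-reaches every alternative's start; none of them accept ε, so the new accept is not reached: |closure| = 1 + 1 + 1 = 3
  (r ∪ p)·q — |closure| equals the left operand's closure size = 3 (its accept is not ε-reachable, so the closure stops there)
  r ∪ p — |closure| = 1 + 1 + 1 = 3 (the new accept is not ε-reachable since no branch accepts ε)
  (r ∪ p)* — |closure| = 1 (new start) + 3 (body) + 1 (new accept) = 5
  (r ∪ p)*·p — the left operand accepts ε, so the closure extends into the next operand (via the concat ε-link); |closure| = 5 + 1 = 6
  ((r ∪ p)*·p)* — the star's fresh start ε-reaches both the body's start and the fresh accept: |closure| = 2 + 6 = 8
  ((r ∪ p)*·p)*·r — the left operand accepts ε, so the closure extends into the next operand (via the concat ε-link); |closure| = 8 + 1 = 9
  (((r ∪ p)*·p)*·r)* — new start has ε-edges to the inner start and to the new accept, so |closure| = 2 + 9 = 11
  (r ∪ p)·q ∪ (((r ∪ p)*·p)*·r)* — |closure| = 1 (new start) + (3 + 11) + 1 (new accept, since some branch ε-reaches its own accept) = 16

16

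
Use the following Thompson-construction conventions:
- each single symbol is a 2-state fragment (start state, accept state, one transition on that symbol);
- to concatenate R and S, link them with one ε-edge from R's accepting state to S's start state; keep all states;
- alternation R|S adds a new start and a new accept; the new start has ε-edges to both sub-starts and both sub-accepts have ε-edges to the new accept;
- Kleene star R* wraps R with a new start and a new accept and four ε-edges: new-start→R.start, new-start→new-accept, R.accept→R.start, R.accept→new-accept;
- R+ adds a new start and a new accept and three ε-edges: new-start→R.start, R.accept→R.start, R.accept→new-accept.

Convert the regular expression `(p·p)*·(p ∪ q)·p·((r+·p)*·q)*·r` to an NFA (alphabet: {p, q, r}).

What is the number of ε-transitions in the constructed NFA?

26

By structural recursion:
Each of the 9 symbol leaves contributes 0 ε-transitions.
  p·p = 1 ε-transition
  (p·p)* = 5 ε-transitions
  p ∪ q = 4 ε-transitions
  r+ = 3 ε-transitions
  r+·p = 4 ε-transitions
  (r+·p)* = 8 ε-transitions
  (r+·p)*·q = 9 ε-transitions
  ((r+·p)*·q)* = 13 ε-transitions
  (p·p)*·(p ∪ q)·p·((r+·p)*·q)*·r = 26 ε-transitions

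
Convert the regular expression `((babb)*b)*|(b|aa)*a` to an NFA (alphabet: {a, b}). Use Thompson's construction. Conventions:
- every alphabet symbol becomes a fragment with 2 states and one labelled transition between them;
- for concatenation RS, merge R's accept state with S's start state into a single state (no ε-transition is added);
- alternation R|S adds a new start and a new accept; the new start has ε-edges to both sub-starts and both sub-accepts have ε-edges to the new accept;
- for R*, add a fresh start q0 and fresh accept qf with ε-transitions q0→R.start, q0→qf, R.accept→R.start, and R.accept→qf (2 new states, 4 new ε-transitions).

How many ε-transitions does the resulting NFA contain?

20

By structural recursion:
Each of the 9 symbol leaves contributes 0 ε-transitions.
  babb → 0 ε-transitions
  (babb)* → 4 ε-transitions
  (babb)*b → 4 ε-transitions
  ((babb)*b)* → 8 ε-transitions
  aa → 0 ε-transitions
  b|aa → 4 ε-transitions
  (b|aa)* → 8 ε-transitions
  (b|aa)*a → 8 ε-transitions
  ((babb)*b)*|(b|aa)*a → 20 ε-transitions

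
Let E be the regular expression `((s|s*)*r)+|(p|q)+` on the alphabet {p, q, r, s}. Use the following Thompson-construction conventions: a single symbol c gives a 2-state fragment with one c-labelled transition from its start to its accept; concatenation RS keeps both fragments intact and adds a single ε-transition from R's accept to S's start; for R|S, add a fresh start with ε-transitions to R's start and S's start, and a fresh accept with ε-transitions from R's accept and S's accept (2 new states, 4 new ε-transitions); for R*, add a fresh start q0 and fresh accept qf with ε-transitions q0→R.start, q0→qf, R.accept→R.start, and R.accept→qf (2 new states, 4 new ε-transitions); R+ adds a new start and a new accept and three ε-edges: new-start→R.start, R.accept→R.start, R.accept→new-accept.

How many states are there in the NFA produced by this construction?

24

By structural recursion:
Each of the 5 symbol leaves contributes a 2-state fragment.
  s* = 4 states
  s|s* = 8 states
  (s|s*)* = 10 states
  (s|s*)*r = 12 states
  ((s|s*)*r)+ = 14 states
  p|q = 6 states
  (p|q)+ = 8 states
  ((s|s*)*r)+|(p|q)+ = 24 states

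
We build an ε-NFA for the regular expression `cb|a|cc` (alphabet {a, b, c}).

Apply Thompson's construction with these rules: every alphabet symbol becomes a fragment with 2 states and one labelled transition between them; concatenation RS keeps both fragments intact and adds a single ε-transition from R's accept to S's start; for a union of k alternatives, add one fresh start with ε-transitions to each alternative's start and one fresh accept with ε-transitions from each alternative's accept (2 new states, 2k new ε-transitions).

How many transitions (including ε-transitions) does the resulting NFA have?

13

Bottom-up over the parse tree:
Each of the 5 symbol leaves contributes 1 transition (1 symbol, 0 ε).
  cb — 3 transitions (2 symbol, 1 ε)
  cc — 3 transitions (2 symbol, 1 ε)
  cb|a|cc — 13 transitions (5 symbol, 8 ε)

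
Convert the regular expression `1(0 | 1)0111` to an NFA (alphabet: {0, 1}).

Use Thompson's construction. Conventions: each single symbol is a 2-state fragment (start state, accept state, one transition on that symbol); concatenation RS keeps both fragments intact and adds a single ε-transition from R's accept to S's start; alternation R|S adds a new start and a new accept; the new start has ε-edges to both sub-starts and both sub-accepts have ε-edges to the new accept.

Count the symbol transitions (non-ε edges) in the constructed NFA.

7

Building bottom-up:
Each of the 7 symbol leaves contributes exactly 1 symbol transition.
  0 | 1 — 2 symbol transitions
  1(0 | 1)0111 — 7 symbol transitions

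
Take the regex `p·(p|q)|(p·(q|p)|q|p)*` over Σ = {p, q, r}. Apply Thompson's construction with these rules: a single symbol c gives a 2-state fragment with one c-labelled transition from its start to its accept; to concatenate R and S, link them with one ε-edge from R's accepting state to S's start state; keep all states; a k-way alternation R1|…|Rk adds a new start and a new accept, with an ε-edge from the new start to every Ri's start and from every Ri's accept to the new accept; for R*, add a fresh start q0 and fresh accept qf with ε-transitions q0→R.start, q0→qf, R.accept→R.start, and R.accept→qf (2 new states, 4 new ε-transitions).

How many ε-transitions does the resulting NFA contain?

24

Recursing over subexpressions:
Each of the 8 symbol leaves contributes 0 ε-transitions.
  p|q → 4 ε-transitions
  p·(p|q) → 5 ε-transitions
  q|p → 4 ε-transitions
  p·(q|p) → 5 ε-transitions
  p·(q|p)|q|p → 11 ε-transitions
  (p·(q|p)|q|p)* → 15 ε-transitions
  p·(p|q)|(p·(q|p)|q|p)* → 24 ε-transitions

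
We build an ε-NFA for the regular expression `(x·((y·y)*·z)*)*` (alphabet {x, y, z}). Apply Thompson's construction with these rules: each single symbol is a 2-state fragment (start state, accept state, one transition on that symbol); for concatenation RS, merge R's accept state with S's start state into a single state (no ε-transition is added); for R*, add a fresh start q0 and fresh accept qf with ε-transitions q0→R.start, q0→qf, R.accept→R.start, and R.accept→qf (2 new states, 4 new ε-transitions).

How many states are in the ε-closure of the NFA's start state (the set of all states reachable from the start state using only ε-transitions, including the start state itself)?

Work bottom-up. For each fragment F, track |ε-closure(F.start)| and whether F's accept lies in that closure (i.e. whether F accepts ε). A single-symbol fragment has closure size 1 and does not accept ε.
  y·y — same as the first factor's closure: |closure| = 1
  (y·y)* — new start has ε-edges to the inner start and to the new accept, so |closure| = 2 + 1 = 3
  (y·y)*·z — |closure| = 3 + (1−1) = 3 (closure spills across the concat boundary because the left factor accepts ε)
  ((y·y)*·z)* — |closure| = 1 (new start) + 3 (body) + 1 (new accept) = 5
  x·((y·y)*·z)* — same as the first factor's closure: |closure| = 1
  (x·((y·y)*·z)*)* — the star's fresh start ε-reaches both the body's start and the fresh accept: |closure| = 2 + 1 = 3

3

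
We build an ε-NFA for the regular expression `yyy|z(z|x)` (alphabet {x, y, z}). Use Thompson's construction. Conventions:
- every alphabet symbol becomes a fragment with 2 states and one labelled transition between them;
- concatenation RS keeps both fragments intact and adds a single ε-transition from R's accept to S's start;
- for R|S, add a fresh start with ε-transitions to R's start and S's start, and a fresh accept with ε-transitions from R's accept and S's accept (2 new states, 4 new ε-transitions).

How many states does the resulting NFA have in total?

Building bottom-up:
Each of the 6 symbol leaves contributes a 2-state fragment.
  yyy — 6 states
  z|x — 6 states
  z(z|x) — 8 states
  yyy|z(z|x) — 16 states

16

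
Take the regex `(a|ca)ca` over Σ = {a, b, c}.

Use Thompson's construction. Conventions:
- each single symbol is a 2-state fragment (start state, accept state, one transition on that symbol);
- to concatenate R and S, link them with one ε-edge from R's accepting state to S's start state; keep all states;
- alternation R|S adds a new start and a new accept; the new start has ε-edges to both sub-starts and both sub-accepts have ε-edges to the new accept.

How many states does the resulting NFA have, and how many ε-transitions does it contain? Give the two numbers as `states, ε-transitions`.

Per subexpression:
Each of the 5 symbol leaves contributes 2 states and 0 ε-transitions.
  ca = 4 states, 1 ε-transition
  a|ca = 8 states, 5 ε-transitions
  (a|ca)ca = 12 states, 7 ε-transitions

12, 7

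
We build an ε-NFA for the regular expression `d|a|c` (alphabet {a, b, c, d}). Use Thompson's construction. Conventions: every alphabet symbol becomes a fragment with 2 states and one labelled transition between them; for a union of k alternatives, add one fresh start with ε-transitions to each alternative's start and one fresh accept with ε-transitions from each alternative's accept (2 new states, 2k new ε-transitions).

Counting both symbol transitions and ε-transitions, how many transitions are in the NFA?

By structural recursion:
Each of the 3 symbol leaves contributes 1 transition (1 symbol, 0 ε).
  d|a|c — 9 transitions (3 symbol, 6 ε)

9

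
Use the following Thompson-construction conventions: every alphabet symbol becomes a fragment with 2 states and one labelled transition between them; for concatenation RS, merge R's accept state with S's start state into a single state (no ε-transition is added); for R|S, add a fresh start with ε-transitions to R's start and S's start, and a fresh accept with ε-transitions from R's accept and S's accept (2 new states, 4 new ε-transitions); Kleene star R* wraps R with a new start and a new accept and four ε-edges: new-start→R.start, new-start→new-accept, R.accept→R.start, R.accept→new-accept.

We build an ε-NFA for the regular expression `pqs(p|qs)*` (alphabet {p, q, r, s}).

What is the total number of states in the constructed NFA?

Bottom-up over the parse tree:
Each of the 6 symbol leaves contributes a 2-state fragment.
  qs — 3 states
  p|qs — 7 states
  (p|qs)* — 9 states
  pqs(p|qs)* — 12 states

12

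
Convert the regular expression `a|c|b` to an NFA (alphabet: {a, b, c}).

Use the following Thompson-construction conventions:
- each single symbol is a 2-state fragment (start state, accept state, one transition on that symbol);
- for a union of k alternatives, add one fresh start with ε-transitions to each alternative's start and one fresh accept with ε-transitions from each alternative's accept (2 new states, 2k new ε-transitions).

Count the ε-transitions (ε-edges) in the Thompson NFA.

6

Recursing over subexpressions:
Each of the 3 symbol leaves contributes 0 ε-transitions.
  a|c|b → 6 ε-transitions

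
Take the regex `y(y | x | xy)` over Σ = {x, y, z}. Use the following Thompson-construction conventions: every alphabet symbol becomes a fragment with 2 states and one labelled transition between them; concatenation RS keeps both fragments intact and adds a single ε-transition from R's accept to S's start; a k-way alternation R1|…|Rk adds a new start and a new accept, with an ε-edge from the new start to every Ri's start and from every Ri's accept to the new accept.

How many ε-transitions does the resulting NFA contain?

8

Bottom-up over the parse tree:
Each of the 5 symbol leaves contributes 0 ε-transitions.
  xy : 1 ε-transition
  y | x | xy : 7 ε-transitions
  y(y | x | xy) : 8 ε-transitions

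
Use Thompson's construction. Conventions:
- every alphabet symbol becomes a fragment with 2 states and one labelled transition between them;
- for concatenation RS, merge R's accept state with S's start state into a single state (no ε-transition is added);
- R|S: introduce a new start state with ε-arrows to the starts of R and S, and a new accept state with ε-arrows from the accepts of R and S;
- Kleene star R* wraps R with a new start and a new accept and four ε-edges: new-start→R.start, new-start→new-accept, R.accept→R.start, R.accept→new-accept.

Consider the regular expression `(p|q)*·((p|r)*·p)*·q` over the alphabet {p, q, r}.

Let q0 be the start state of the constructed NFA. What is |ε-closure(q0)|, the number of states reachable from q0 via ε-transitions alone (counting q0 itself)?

11

Work bottom-up. For each fragment F, track |ε-closure(F.start)| and whether F's accept lies in that closure (i.e. whether F accepts ε). A single-symbol fragment has closure size 1 and does not accept ε.
  p|q — new start ε-reaches every alternative's start; none of them accept ε, so the new accept is not reached: C = 1 + 1 + 1 = 3
  (p|q)* — C = 1 (new start) + 3 (body) + 1 (new accept) = 5
  p|r — new start ε-reaches every alternative's start; none of them accept ε, so the new accept is not reached: C = 1 + 1 + 1 = 3
  (p|r)* — C = 1 (new start) + 3 (body) + 1 (new accept) = 5
  (p|r)*·p — C = 5 + (1−1) = 5 (closure spills across the concat boundary because the left factor accepts ε)
  ((p|r)*·p)* — C = 1 (new start) + 5 (body) + 1 (new accept) = 7
  (p|q)*·((p|r)*·p)*·q — the left operand accepts ε, so the closure extends into the next operand (the shared merged state is already counted); C = 5 + (7−1) + (1−1) = 11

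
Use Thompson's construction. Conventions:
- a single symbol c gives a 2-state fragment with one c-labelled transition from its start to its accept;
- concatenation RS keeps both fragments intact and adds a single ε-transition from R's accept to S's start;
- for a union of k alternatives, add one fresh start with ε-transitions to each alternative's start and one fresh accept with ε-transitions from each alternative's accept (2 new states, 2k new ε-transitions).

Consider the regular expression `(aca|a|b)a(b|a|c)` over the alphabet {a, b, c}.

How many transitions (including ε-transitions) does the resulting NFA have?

Bottom-up over the parse tree:
Each of the 9 symbol leaves contributes 1 transition (1 symbol, 0 ε).
  aca → 5 transitions (3 symbol, 2 ε)
  aca|a|b → 13 transitions (5 symbol, 8 ε)
  b|a|c → 9 transitions (3 symbol, 6 ε)
  (aca|a|b)a(b|a|c) → 25 transitions (9 symbol, 16 ε)

25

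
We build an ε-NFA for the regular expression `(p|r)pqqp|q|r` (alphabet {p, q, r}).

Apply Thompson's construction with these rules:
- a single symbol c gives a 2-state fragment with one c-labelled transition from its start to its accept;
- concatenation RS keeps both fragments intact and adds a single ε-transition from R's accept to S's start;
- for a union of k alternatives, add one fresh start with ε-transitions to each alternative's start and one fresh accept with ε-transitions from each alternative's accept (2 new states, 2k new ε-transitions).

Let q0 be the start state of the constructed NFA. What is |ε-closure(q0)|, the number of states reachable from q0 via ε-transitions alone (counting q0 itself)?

Work bottom-up. For each fragment F, track |ε-closure(F.start)| and whether F's accept lies in that closure (i.e. whether F accepts ε). A single-symbol fragment has closure size 1 and does not accept ε.
  p|r — |ε-closure| = 1 + 1 + 1 = 3 (the new accept is not ε-reachable since no branch accepts ε)
  (p|r)pqqp — same as the first factor's closure: |ε-closure| = 3
  (p|r)pqqp|q|r — |ε-closure| = 1 + 3 + 1 + 1 = 6 (the new accept is not ε-reachable since no branch accepts ε)

6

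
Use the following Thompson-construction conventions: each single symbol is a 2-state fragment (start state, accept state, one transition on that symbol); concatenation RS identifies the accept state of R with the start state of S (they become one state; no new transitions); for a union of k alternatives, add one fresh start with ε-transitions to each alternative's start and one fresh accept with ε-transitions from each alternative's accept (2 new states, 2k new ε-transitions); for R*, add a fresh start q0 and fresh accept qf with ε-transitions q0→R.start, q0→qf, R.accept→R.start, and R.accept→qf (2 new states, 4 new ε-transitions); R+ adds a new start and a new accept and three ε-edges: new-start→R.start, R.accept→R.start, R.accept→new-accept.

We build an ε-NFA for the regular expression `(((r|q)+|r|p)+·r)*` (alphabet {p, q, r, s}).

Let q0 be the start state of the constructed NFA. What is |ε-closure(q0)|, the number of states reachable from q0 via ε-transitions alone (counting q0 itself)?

10

Work bottom-up. For each fragment F, track |ε-closure(F.start)| and whether F's accept lies in that closure (i.e. whether F accepts ε). A single-symbol fragment has closure size 1 and does not accept ε.
  r|q → C = 1 + 1 + 1 = 3 (the new accept is not ε-reachable since no branch accepts ε)
  (r|q)+ → new start ε-reaches only the body's start; the new accept needs a symbol first: C = 1 + 3 = 4
  (r|q)+|r|p → new start ε-reaches every alternative's start; none of them accept ε, so the new accept is not reached: C = 1 + 4 + 1 + 1 = 7
  ((r|q)+|r|p)+ → C = 1 + 7 = 8 (the body doesn't accept ε, so the new accept is not reached)
  ((r|q)+|r|p)+·r → C equals the left operand's closure size = 8 (its accept is not ε-reachable, so the closure stops there)
  (((r|q)+|r|p)+·r)* → new start has ε-edges to the inner start and to the new accept, so C = 2 + 8 = 10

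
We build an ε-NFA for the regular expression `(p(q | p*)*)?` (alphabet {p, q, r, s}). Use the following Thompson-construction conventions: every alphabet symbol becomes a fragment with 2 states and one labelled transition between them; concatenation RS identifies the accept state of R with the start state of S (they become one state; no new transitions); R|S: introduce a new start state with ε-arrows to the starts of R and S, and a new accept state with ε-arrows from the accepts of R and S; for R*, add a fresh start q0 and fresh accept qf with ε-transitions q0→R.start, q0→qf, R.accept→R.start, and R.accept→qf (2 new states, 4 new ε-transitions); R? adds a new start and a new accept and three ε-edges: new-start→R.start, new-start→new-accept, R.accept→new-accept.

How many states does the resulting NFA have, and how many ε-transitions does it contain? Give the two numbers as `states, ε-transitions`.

13, 15

Bottom-up over the parse tree:
Each of the 3 symbol leaves contributes 2 states and 0 ε-transitions.
  p* — 4 states, 4 ε-transitions
  q | p* — 8 states, 8 ε-transitions
  (q | p*)* — 10 states, 12 ε-transitions
  p(q | p*)* — 11 states, 12 ε-transitions
  (p(q | p*)*)? — 13 states, 15 ε-transitions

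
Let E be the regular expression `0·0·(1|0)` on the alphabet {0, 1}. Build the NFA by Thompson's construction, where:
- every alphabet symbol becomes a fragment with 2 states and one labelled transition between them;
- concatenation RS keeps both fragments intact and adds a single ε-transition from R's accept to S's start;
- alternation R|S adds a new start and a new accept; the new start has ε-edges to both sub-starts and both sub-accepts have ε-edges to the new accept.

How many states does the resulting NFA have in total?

Bottom-up over the parse tree:
Each of the 4 symbol leaves contributes a 2-state fragment.
  1|0 — 6 states
  0·0·(1|0) — 10 states

10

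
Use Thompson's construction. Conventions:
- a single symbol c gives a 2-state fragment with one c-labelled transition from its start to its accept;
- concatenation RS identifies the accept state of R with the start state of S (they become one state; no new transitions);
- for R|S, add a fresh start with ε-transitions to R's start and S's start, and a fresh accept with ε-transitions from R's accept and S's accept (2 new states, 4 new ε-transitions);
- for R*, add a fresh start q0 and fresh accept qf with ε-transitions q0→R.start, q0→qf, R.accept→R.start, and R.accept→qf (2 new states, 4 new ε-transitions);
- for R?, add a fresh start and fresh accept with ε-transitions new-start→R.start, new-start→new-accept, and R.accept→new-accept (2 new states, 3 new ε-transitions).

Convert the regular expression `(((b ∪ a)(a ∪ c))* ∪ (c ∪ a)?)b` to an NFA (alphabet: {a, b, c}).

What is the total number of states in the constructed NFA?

24

By structural recursion:
Each of the 7 symbol leaves contributes a 2-state fragment.
  b ∪ a → 6 states
  a ∪ c → 6 states
  (b ∪ a)(a ∪ c) → 11 states
  ((b ∪ a)(a ∪ c))* → 13 states
  c ∪ a → 6 states
  (c ∪ a)? → 8 states
  ((b ∪ a)(a ∪ c))* ∪ (c ∪ a)? → 23 states
  (((b ∪ a)(a ∪ c))* ∪ (c ∪ a)?)b → 24 states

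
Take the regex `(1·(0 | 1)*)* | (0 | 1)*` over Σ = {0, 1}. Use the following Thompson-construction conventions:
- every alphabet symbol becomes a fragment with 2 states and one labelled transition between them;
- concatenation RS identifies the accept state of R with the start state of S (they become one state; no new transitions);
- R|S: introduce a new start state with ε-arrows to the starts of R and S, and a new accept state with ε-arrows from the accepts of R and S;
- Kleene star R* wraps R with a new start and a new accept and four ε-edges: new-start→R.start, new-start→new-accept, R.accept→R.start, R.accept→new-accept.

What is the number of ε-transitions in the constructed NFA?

Per subexpression:
Each of the 5 symbol leaves contributes 0 ε-transitions.
  0 | 1 → 4 ε-transitions
  (0 | 1)* → 8 ε-transitions
  1·(0 | 1)* → 8 ε-transitions
  (1·(0 | 1)*)* → 12 ε-transitions
  0 | 1 → 4 ε-transitions
  (0 | 1)* → 8 ε-transitions
  (1·(0 | 1)*)* | (0 | 1)* → 24 ε-transitions

24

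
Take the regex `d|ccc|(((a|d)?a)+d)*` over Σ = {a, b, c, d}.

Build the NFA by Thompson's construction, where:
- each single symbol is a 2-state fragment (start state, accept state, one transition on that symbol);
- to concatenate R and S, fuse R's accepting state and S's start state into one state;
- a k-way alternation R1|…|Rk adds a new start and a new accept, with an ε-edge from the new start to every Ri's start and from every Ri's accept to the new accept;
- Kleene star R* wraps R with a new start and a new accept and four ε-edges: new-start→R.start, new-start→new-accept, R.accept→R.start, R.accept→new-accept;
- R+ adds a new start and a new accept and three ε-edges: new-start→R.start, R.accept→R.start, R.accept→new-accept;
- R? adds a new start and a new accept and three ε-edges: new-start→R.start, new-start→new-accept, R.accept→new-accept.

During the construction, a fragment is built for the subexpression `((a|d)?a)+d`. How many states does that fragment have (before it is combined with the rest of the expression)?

Fragment for `((a|d)?a)+d`:
Each of the 4 symbol leaves contributes a 2-state fragment.
  a|d = 6 states
  (a|d)? = 8 states
  (a|d)?a = 9 states
  ((a|d)?a)+ = 11 states
  ((a|d)?a)+d = 12 states

12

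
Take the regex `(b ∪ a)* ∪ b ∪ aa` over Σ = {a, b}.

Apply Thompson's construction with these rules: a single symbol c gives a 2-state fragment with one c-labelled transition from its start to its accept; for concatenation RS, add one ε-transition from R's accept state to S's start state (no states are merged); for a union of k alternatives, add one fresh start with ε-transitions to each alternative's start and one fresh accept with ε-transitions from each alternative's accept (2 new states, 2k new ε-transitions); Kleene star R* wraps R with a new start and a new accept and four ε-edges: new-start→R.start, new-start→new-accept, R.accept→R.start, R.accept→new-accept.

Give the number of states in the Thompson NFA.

By structural recursion:
Each of the 5 symbol leaves contributes a 2-state fragment.
  b ∪ a : 6 states
  (b ∪ a)* : 8 states
  aa : 4 states
  (b ∪ a)* ∪ b ∪ aa : 16 states

16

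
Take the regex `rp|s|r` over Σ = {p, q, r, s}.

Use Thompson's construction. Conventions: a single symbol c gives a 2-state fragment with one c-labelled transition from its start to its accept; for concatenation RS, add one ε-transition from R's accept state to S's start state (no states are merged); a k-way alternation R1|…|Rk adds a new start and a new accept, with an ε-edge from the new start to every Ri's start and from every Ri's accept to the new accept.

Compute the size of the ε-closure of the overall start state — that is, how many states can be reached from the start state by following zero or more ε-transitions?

Work bottom-up. For each fragment F, track |ε-closure(F.start)| and whether F's accept lies in that closure (i.e. whether F accepts ε). A single-symbol fragment has closure size 1 and does not accept ε.
  rp : same as the first factor's closure: C = 1
  rp|s|r : C = 1 + 1 + 1 + 1 = 4 (the new accept is not ε-reachable since no branch accepts ε)

4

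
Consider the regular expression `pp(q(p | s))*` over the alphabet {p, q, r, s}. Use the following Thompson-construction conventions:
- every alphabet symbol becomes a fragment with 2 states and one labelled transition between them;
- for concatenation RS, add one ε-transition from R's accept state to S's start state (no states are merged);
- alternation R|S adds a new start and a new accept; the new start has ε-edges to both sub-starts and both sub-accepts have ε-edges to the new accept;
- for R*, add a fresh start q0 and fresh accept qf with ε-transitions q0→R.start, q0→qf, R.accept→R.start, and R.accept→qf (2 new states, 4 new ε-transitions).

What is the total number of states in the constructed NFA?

By structural recursion:
Each of the 5 symbol leaves contributes a 2-state fragment.
  p | s → 6 states
  q(p | s) → 8 states
  (q(p | s))* → 10 states
  pp(q(p | s))* → 14 states

14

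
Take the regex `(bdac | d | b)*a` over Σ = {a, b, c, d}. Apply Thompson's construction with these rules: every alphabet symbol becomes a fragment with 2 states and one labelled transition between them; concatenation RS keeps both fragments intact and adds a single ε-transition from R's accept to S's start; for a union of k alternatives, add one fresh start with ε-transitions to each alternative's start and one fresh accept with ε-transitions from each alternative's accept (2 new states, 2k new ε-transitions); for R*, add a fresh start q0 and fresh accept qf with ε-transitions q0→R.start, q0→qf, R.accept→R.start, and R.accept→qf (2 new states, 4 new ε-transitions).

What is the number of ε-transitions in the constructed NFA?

14

By structural recursion:
Each of the 7 symbol leaves contributes 0 ε-transitions.
  bdac — 3 ε-transitions
  bdac | d | b — 9 ε-transitions
  (bdac | d | b)* — 13 ε-transitions
  (bdac | d | b)*a — 14 ε-transitions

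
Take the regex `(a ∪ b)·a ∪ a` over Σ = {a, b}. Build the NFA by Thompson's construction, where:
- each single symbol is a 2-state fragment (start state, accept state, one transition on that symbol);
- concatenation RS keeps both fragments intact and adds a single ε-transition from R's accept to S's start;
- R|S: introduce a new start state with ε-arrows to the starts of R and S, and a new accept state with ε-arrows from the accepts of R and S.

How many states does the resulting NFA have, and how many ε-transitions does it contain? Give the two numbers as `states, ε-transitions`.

Per subexpression:
Each of the 4 symbol leaves contributes 2 states and 0 ε-transitions.
  a ∪ b = 6 states, 4 ε-transitions
  (a ∪ b)·a = 8 states, 5 ε-transitions
  (a ∪ b)·a ∪ a = 12 states, 9 ε-transitions

12, 9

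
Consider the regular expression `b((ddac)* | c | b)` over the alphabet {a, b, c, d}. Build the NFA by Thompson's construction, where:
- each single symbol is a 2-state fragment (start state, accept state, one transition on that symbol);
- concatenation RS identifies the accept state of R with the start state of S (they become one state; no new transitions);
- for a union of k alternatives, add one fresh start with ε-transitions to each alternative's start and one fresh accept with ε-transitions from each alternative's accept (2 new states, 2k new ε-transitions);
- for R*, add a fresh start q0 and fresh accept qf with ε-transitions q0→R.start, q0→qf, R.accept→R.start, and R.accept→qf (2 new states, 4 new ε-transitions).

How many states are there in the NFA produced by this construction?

Recursing over subexpressions:
Each of the 7 symbol leaves contributes a 2-state fragment.
  ddac : 5 states
  (ddac)* : 7 states
  (ddac)* | c | b : 13 states
  b((ddac)* | c | b) : 14 states

14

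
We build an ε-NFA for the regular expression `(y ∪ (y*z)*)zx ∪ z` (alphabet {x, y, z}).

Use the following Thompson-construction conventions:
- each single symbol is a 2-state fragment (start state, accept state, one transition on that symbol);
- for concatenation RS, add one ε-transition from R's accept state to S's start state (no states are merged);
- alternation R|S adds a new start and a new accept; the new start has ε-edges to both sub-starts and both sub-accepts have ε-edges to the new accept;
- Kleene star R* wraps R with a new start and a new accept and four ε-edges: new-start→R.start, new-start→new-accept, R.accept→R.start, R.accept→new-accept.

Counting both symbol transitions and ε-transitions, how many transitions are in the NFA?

Recursing over subexpressions:
Each of the 6 symbol leaves contributes 1 transition (1 symbol, 0 ε).
  y* = 5 transitions (1 symbol, 4 ε)
  y*z = 7 transitions (2 symbol, 5 ε)
  (y*z)* = 11 transitions (2 symbol, 9 ε)
  y ∪ (y*z)* = 16 transitions (3 symbol, 13 ε)
  (y ∪ (y*z)*)zx = 20 transitions (5 symbol, 15 ε)
  (y ∪ (y*z)*)zx ∪ z = 25 transitions (6 symbol, 19 ε)

25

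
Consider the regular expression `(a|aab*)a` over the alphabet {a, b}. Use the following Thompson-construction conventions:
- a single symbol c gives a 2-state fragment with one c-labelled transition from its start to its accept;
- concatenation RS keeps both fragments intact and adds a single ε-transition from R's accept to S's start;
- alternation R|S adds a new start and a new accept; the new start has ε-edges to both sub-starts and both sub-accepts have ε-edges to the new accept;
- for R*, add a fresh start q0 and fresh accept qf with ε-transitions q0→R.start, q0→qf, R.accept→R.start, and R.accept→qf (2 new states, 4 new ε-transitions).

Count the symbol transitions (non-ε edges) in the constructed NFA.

Bottom-up over the parse tree:
Each of the 5 symbol leaves contributes exactly 1 symbol transition.
  b* = 1 symbol transition
  aab* = 3 symbol transitions
  a|aab* = 4 symbol transitions
  (a|aab*)a = 5 symbol transitions

5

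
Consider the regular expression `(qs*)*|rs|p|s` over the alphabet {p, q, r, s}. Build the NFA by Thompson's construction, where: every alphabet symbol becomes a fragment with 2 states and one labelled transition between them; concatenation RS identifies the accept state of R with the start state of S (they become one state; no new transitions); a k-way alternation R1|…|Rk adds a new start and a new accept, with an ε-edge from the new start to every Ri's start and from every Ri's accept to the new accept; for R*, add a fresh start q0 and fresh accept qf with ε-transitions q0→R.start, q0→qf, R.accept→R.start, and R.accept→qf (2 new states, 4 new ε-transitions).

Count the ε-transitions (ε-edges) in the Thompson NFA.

16

By structural recursion:
Each of the 6 symbol leaves contributes 0 ε-transitions.
  s* — 4 ε-transitions
  qs* — 4 ε-transitions
  (qs*)* — 8 ε-transitions
  rs — 0 ε-transitions
  (qs*)*|rs|p|s — 16 ε-transitions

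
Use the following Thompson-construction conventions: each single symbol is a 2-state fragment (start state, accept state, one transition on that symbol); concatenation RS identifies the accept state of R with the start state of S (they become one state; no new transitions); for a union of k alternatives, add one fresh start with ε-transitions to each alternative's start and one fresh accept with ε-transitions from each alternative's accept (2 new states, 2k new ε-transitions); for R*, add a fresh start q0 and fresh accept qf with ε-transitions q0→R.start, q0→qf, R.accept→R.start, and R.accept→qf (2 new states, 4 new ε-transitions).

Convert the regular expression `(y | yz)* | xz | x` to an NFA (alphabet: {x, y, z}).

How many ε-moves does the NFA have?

Bottom-up over the parse tree:
Each of the 6 symbol leaves contributes 0 ε-transitions.
  yz → 0 ε-transitions
  y | yz → 4 ε-transitions
  (y | yz)* → 8 ε-transitions
  xz → 0 ε-transitions
  (y | yz)* | xz | x → 14 ε-transitions

14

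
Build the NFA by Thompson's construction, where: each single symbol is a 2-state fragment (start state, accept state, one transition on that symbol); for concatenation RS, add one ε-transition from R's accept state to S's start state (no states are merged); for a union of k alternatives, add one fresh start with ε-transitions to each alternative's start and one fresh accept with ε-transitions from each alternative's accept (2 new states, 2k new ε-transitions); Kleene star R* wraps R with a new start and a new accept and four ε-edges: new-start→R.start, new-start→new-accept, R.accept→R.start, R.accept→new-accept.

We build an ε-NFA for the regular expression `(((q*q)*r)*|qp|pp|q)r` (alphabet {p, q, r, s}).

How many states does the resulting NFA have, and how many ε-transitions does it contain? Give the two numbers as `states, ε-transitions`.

26, 25

Building bottom-up:
Each of the 9 symbol leaves contributes 2 states and 0 ε-transitions.
  q* → 4 states, 4 ε-transitions
  q*q → 6 states, 5 ε-transitions
  (q*q)* → 8 states, 9 ε-transitions
  (q*q)*r → 10 states, 10 ε-transitions
  ((q*q)*r)* → 12 states, 14 ε-transitions
  qp → 4 states, 1 ε-transition
  pp → 4 states, 1 ε-transition
  ((q*q)*r)*|qp|pp|q → 24 states, 24 ε-transitions
  (((q*q)*r)*|qp|pp|q)r → 26 states, 25 ε-transitions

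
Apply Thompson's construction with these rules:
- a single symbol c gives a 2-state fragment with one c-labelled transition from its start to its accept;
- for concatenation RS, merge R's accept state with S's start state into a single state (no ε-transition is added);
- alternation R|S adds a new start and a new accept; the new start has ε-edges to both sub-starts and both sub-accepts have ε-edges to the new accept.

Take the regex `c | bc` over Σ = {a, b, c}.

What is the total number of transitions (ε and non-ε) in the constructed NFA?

Recursing over subexpressions:
Each of the 3 symbol leaves contributes 1 transition (1 symbol, 0 ε).
  bc = 2 transitions (2 symbol, 0 ε)
  c | bc = 7 transitions (3 symbol, 4 ε)

7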